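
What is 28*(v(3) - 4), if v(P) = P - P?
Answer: -112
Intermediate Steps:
v(P) = 0
28*(v(3) - 4) = 28*(0 - 4) = 28*(-4) = -112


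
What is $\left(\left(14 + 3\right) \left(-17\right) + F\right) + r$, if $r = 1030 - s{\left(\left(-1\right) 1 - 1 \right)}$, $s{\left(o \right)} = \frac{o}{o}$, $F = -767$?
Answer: $-27$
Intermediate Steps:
$s{\left(o \right)} = 1$
$r = 1029$ ($r = 1030 - 1 = 1029$)
$\left(\left(14 + 3\right) \left(-17\right) + F\right) + r = \left(\left(14 + 3\right) \left(-17\right) - 767\right) + 1029 = \left(17 \left(-17\right) - 767\right) + 1029 = \left(-289 - 767\right) + 1029 = -1056 + 1029 = -27$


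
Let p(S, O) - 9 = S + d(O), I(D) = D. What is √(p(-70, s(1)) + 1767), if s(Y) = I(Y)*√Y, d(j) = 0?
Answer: √1706 ≈ 41.304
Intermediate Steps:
s(Y) = Y^(3/2) (s(Y) = Y*√Y = Y^(3/2))
p(S, O) = 9 + S (p(S, O) = 9 + (S + 0) = 9 + S)
√(p(-70, s(1)) + 1767) = √((9 - 70) + 1767) = √(-61 + 1767) = √1706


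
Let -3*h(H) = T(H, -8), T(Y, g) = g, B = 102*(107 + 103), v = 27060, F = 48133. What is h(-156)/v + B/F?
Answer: 434815166/976859235 ≈ 0.44512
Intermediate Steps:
B = 21420 (B = 102*210 = 21420)
h(H) = 8/3 (h(H) = -1/3*(-8) = 8/3)
h(-156)/v + B/F = (8/3)/27060 + 21420/48133 = (8/3)*(1/27060) + 21420*(1/48133) = 2/20295 + 21420/48133 = 434815166/976859235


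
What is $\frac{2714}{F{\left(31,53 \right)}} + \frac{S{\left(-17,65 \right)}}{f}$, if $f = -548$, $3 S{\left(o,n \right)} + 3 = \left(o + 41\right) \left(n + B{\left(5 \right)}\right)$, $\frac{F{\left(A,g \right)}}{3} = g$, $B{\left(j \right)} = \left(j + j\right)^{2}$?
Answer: $\frac{1277551}{87132} \approx 14.662$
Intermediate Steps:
$B{\left(j \right)} = 4 j^{2}$ ($B{\left(j \right)} = \left(2 j\right)^{2} = 4 j^{2}$)
$F{\left(A,g \right)} = 3 g$
$S{\left(o,n \right)} = -1 + \frac{\left(41 + o\right) \left(100 + n\right)}{3}$ ($S{\left(o,n \right)} = -1 + \frac{\left(o + 41\right) \left(n + 4 \cdot 5^{2}\right)}{3} = -1 + \frac{\left(41 + o\right) \left(n + 4 \cdot 25\right)}{3} = -1 + \frac{\left(41 + o\right) \left(n + 100\right)}{3} = -1 + \frac{\left(41 + o\right) \left(100 + n\right)}{3}$)
$\frac{2714}{F{\left(31,53 \right)}} + \frac{S{\left(-17,65 \right)}}{f} = \frac{2714}{3 \cdot 53} + \frac{\frac{4097}{3} + \frac{41}{3} \cdot 65 + \frac{100}{3} \left(-17\right) + \frac{1}{3} \cdot 65 \left(-17\right)}{-548} = \frac{2714}{159} + \left(\frac{4097}{3} + \frac{2665}{3} - \frac{1700}{3} - \frac{1105}{3}\right) \left(- \frac{1}{548}\right) = 2714 \cdot \frac{1}{159} + 1319 \left(- \frac{1}{548}\right) = \frac{2714}{159} - \frac{1319}{548} = \frac{1277551}{87132}$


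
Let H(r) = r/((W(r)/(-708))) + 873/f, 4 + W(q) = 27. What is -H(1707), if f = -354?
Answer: 142616301/2714 ≈ 52548.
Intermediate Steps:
W(q) = 23 (W(q) = -4 + 27 = 23)
H(r) = -291/118 - 708*r/23 (H(r) = r/((23/(-708))) + 873/(-354) = r/((23*(-1/708))) + 873*(-1/354) = r/(-23/708) - 291/118 = r*(-708/23) - 291/118 = -708*r/23 - 291/118 = -291/118 - 708*r/23)
-H(1707) = -(-291/118 - 708/23*1707) = -(-291/118 - 1208556/23) = -1*(-142616301/2714) = 142616301/2714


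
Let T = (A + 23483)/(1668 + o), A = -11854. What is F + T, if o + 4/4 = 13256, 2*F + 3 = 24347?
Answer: 181654385/14923 ≈ 12173.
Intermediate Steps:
F = 12172 (F = -3/2 + (½)*24347 = -3/2 + 24347/2 = 12172)
o = 13255 (o = -1 + 13256 = 13255)
T = 11629/14923 (T = (-11854 + 23483)/(1668 + 13255) = 11629/14923 ≈ 0.77927)
F + T = 12172 + 11629/14923 = 181654385/14923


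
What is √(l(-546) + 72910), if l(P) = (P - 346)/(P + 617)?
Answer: √367475978/71 ≈ 270.00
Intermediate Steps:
l(P) = (-346 + P)/(617 + P)
√(l(-546) + 72910) = √((-346 - 546)/(617 - 546) + 72910) = √(-892/71 + 72910) = √(5175718/71) = √367475978/71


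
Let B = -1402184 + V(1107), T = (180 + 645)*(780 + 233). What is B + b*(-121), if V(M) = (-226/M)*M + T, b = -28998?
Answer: 2942073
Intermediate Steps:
T = 835725 (T = 825*1013 = 835725)
V(M) = 835499 (V(M) = (-226/M)*M + 835725 = -226 + 835725 = 835499)
B = -566685 (B = -1402184 + 835499 = -566685)
B + b*(-121) = -566685 - 28998*(-121) = -566685 + 3508758 = 2942073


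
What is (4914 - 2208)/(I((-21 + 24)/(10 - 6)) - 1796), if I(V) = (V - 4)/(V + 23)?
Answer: -257070/170633 ≈ -1.5066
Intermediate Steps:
I(V) = (-4 + V)/(23 + V)
(4914 - 2208)/(I((-21 + 24)/(10 - 6)) - 1796) = (4914 - 2208)/((-4 + (-21 + 24)/(10 - 6))/(23 + (-21 + 24)/(10 - 6)) - 1796) = 2706/((-4 + 3/4)/(23 + 3/4) - 1796) = 2706/((-4 + 3*(¼))/(23 + 3*(¼)) - 1796) = 2706/((-4 + ¾)/(23 + ¾) - 1796) = 2706/(-13/4/(95/4) - 1796) = 2706/((4/95)*(-13/4) - 1796) = 2706/(-13/95 - 1796) = 2706/(-170633/95) = 2706*(-95/170633) = -257070/170633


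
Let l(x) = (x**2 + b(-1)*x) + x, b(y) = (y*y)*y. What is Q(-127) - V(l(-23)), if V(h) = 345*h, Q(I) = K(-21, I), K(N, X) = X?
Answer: -182632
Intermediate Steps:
Q(I) = I
b(y) = y**3 (b(y) = y**2*y = y**3)
l(x) = x**2 (l(x) = (x**2 + (-1)**3*x) + x = (x**2 - x) + x = x**2)
Q(-127) - V(l(-23)) = -127 - 345*(-23)**2 = -127 - 345*529 = -127 - 1*182505 = -127 - 182505 = -182632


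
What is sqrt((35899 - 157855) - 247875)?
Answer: I*sqrt(369831) ≈ 608.14*I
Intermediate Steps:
sqrt((35899 - 157855) - 247875) = sqrt(-121956 - 247875) = sqrt(-369831) = I*sqrt(369831)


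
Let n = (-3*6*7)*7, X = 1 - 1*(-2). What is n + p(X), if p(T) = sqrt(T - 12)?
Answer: -882 + 3*I ≈ -882.0 + 3.0*I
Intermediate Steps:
X = 3 (X = 1 + 2 = 3)
n = -882 (n = -18*7*7 = -126*7 = -882)
p(T) = sqrt(-12 + T)
n + p(X) = -882 + sqrt(-12 + 3) = -882 + sqrt(-9) = -882 + 3*I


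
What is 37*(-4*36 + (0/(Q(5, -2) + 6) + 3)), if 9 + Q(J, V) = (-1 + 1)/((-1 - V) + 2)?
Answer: -5217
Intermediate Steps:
Q(J, V) = -9 (Q(J, V) = -9 + (-1 + 1)/((-1 - V) + 2) = -9 + 0/(1 - V) = -9 + 0 = -9)
37*(-4*36 + (0/(Q(5, -2) + 6) + 3)) = 37*(-4*36 + (0/(-9 + 6) + 3)) = 37*(-144 + (0/(-3) + 3)) = 37*(-144 + (0*(-1/3) + 3)) = 37*(-144 + (0 + 3)) = 37*(-144 + 3) = 37*(-141) = -5217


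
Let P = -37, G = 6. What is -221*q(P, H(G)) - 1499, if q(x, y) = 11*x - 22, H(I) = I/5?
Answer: 93310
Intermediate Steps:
H(I) = I/5 (H(I) = I*(⅕) = I/5)
q(x, y) = -22 + 11*x
-221*q(P, H(G)) - 1499 = -221*(-22 + 11*(-37)) - 1499 = -221*(-22 - 407) - 1499 = -221*(-429) - 1499 = 94809 - 1499 = 93310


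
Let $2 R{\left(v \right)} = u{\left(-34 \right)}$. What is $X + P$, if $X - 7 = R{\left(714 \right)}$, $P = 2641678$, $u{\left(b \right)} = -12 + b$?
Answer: $2641662$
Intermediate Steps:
$R{\left(v \right)} = -23$ ($R{\left(v \right)} = \frac{-12 - 34}{2} = \frac{1}{2} \left(-46\right) = -23$)
$X = -16$ ($X = 7 - 23 = -16$)
$X + P = -16 + 2641678 = 2641662$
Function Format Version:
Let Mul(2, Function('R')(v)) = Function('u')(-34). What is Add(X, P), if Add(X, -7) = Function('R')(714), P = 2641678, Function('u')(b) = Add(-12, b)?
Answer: 2641662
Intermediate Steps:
Function('R')(v) = -23 (Function('R')(v) = Mul(Rational(1, 2), Add(-12, -34)) = Mul(Rational(1, 2), -46) = -23)
X = -16 (X = Add(7, -23) = -16)
Add(X, P) = Add(-16, 2641678) = 2641662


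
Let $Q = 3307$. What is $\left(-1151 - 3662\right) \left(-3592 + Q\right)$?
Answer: $1371705$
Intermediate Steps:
$\left(-1151 - 3662\right) \left(-3592 + Q\right) = \left(-1151 - 3662\right) \left(-3592 + 3307\right) = \left(-4813\right) \left(-285\right) = 1371705$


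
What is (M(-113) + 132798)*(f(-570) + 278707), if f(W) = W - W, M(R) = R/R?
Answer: 37012010893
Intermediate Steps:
M(R) = 1
f(W) = 0
(M(-113) + 132798)*(f(-570) + 278707) = (1 + 132798)*(0 + 278707) = 132799*278707 = 37012010893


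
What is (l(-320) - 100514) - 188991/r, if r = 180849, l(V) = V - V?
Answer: -263449933/2621 ≈ -1.0052e+5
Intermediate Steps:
l(V) = 0
(l(-320) - 100514) - 188991/r = (0 - 100514) - 188991/180849 = -100514 - 188991*1/180849 = -100514 - 2739/2621 = -263449933/2621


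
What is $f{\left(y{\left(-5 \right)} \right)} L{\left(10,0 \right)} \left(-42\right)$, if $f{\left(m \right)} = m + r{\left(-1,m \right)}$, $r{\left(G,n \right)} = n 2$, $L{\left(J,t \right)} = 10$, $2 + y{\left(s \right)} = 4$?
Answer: $-2520$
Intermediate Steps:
$y{\left(s \right)} = 2$ ($y{\left(s \right)} = -2 + 4 = 2$)
$r{\left(G,n \right)} = 2 n$
$f{\left(m \right)} = 3 m$ ($f{\left(m \right)} = m + 2 m = 3 m$)
$f{\left(y{\left(-5 \right)} \right)} L{\left(10,0 \right)} \left(-42\right) = 3 \cdot 2 \cdot 10 \left(-42\right) = 6 \cdot 10 \left(-42\right) = 60 \left(-42\right) = -2520$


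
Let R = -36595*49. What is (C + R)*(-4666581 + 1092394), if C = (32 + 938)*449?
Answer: 4852405625875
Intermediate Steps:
R = -1793155
C = 435530 (C = 970*449 = 435530)
(C + R)*(-4666581 + 1092394) = (435530 - 1793155)*(-4666581 + 1092394) = -1357625*(-3574187) = 4852405625875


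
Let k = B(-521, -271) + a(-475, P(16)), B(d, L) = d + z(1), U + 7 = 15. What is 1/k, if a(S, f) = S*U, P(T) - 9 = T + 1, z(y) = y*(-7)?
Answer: -1/4328 ≈ -0.00023105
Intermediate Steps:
z(y) = -7*y
U = 8 (U = -7 + 15 = 8)
P(T) = 10 + T (P(T) = 9 + (T + 1) = 9 + (1 + T) = 10 + T)
B(d, L) = -7 + d (B(d, L) = d - 7*1 = d - 7 = -7 + d)
a(S, f) = 8*S (a(S, f) = S*8 = 8*S)
k = -4328 (k = (-7 - 521) + 8*(-475) = -528 - 3800 = -4328)
1/k = 1/(-4328) = -1/4328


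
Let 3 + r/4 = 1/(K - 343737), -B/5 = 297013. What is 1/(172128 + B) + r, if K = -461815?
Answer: -3172918592997/264409756556 ≈ -12.000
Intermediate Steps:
B = -1485065 (B = -5*297013 = -1485065)
r = -2416657/201388 (r = -12 + 4/(-461815 - 343737) = -12 + 4/(-805552) = -12 + 4*(-1/805552) = -12 - 1/201388 = -2416657/201388 ≈ -12.000)
1/(172128 + B) + r = 1/(172128 - 1485065) - 2416657/201388 = 1/(-1312937) - 2416657/201388 = -1/1312937 - 2416657/201388 = -3172918592997/264409756556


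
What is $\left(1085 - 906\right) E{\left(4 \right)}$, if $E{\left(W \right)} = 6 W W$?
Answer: $17184$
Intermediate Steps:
$E{\left(W \right)} = 6 W^{2}$
$\left(1085 - 906\right) E{\left(4 \right)} = \left(1085 - 906\right) 6 \cdot 4^{2} = 179 \cdot 6 \cdot 16 = 179 \cdot 96 = 17184$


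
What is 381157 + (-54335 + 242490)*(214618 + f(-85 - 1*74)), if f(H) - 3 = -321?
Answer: 40321997657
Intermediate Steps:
f(H) = -318 (f(H) = 3 - 321 = -318)
381157 + (-54335 + 242490)*(214618 + f(-85 - 1*74)) = 381157 + (-54335 + 242490)*(214618 - 318) = 381157 + 188155*214300 = 381157 + 40321616500 = 40321997657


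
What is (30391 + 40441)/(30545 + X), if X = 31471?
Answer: 233/204 ≈ 1.1422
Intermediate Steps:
(30391 + 40441)/(30545 + X) = (30391 + 40441)/(30545 + 31471) = 70832/62016 = 70832*(1/62016) = 233/204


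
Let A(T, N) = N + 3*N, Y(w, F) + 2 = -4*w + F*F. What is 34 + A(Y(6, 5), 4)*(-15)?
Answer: -206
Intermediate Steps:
Y(w, F) = -2 + F**2 - 4*w (Y(w, F) = -2 + (-4*w + F*F) = -2 + (-4*w + F**2) = -2 + (F**2 - 4*w) = -2 + F**2 - 4*w)
A(T, N) = 4*N
34 + A(Y(6, 5), 4)*(-15) = 34 + (4*4)*(-15) = 34 + 16*(-15) = 34 - 240 = -206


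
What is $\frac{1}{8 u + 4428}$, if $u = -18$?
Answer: $\frac{1}{4284} \approx 0.00023343$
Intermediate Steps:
$\frac{1}{8 u + 4428} = \frac{1}{8 \left(-18\right) + 4428} = \frac{1}{-144 + 4428} = \frac{1}{4284}$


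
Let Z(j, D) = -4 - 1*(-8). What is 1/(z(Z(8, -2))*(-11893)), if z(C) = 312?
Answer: -1/3710616 ≈ -2.6950e-7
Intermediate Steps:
Z(j, D) = 4 (Z(j, D) = -4 + 8 = 4)
1/(z(Z(8, -2))*(-11893)) = 1/(312*(-11893)) = (1/312)*(-1/11893) = -1/3710616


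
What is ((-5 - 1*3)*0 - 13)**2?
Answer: 169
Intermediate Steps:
((-5 - 1*3)*0 - 13)**2 = ((-5 - 3)*0 - 13)**2 = (-8*0 - 13)**2 = (0 - 13)**2 = (-13)**2 = 169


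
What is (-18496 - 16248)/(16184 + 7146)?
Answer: -17372/11665 ≈ -1.4892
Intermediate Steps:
(-18496 - 16248)/(16184 + 7146) = -34744/23330 = -34744*1/23330 = -17372/11665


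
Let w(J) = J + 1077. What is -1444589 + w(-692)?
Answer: -1444204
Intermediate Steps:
w(J) = 1077 + J
-1444589 + w(-692) = -1444589 + (1077 - 692) = -1444589 + 385 = -1444204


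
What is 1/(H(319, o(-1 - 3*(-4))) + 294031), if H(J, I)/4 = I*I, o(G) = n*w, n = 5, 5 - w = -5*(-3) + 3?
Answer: 1/310931 ≈ 3.2161e-6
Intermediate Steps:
w = -13 (w = 5 - (-5*(-3) + 3) = 5 - (15 + 3) = 5 - 1*18 = 5 - 18 = -13)
o(G) = -65 (o(G) = 5*(-13) = -65)
H(J, I) = 4*I² (H(J, I) = 4*(I*I) = 4*I²)
1/(H(319, o(-1 - 3*(-4))) + 294031) = 1/(4*(-65)² + 294031) = 1/(4*4225 + 294031) = 1/(16900 + 294031) = 1/310931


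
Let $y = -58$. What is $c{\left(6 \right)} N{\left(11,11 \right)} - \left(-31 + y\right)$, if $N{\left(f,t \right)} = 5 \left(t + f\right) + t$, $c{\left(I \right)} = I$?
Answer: $815$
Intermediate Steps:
$N{\left(f,t \right)} = 5 f + 6 t$ ($N{\left(f,t \right)} = 5 \left(f + t\right) + t = \left(5 f + 5 t\right) + t = 5 f + 6 t$)
$c{\left(6 \right)} N{\left(11,11 \right)} - \left(-31 + y\right) = 6 \left(5 \cdot 11 + 6 \cdot 11\right) + \left(31 - -58\right) = 6 \left(55 + 66\right) + \left(31 + 58\right) = 6 \cdot 121 + 89 = 726 + 89 = 815$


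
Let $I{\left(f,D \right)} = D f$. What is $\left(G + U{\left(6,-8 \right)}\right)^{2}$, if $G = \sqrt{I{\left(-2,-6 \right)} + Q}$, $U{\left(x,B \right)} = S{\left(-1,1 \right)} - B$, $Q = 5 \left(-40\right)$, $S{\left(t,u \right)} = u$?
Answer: $-107 + 36 i \sqrt{47} \approx -107.0 + 246.8 i$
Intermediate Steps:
$Q = -200$
$U{\left(x,B \right)} = 1 - B$
$G = 2 i \sqrt{47}$ ($G = \sqrt{\left(-6\right) \left(-2\right) - 200} = \sqrt{12 - 200} = \sqrt{-188} = 2 i \sqrt{47} \approx 13.711 i$)
$\left(G + U{\left(6,-8 \right)}\right)^{2} = \left(2 i \sqrt{47} + \left(1 - -8\right)\right)^{2} = \left(2 i \sqrt{47} + \left(1 + 8\right)\right)^{2} = \left(2 i \sqrt{47} + 9\right)^{2} = \left(9 + 2 i \sqrt{47}\right)^{2}$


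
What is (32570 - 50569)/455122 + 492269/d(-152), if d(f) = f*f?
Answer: 111813301461/5257569344 ≈ 21.267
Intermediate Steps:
d(f) = f²
(32570 - 50569)/455122 + 492269/d(-152) = (32570 - 50569)/455122 + 492269/((-152)²) = -17999*1/455122 + 492269/23104 = -17999/455122 + 492269*(1/23104) = -17999/455122 + 492269/23104 = 111813301461/5257569344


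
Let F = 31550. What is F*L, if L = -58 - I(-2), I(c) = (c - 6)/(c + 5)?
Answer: -5237300/3 ≈ -1.7458e+6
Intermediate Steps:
I(c) = (-6 + c)/(5 + c)
L = -166/3 (L = -58 - (-6 - 2)/(5 - 2) = -58 - (-8)/3 = -58 - 1*(-8/3) = -58 + 8/3 = -166/3 ≈ -55.333)
F*L = 31550*(-166/3) = -5237300/3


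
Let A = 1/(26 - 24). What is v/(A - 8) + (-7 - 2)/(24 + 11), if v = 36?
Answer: -177/35 ≈ -5.0571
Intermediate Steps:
A = 1/2 ≈ 0.50000
v/(A - 8) + (-7 - 2)/(24 + 11) = 36/(1/2 - 8) + (-7 - 2)/(24 + 11) = 36/(-15/2) - 9/35 = -2/15*36 - 9*1/35 = -24/5 - 9/35 = -177/35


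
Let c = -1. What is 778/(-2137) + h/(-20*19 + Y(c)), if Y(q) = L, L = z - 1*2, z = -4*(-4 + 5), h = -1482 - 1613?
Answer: 6313707/824882 ≈ 7.6541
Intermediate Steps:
h = -3095
z = -4 (z = -4*1 = -4)
L = -6 (L = -4 - 1*2 = -4 - 2 = -6)
Y(q) = -6
778/(-2137) + h/(-20*19 + Y(c)) = 778/(-2137) - 3095/(-20*19 - 6) = 778*(-1/2137) - 3095/(-380 - 6) = -778/2137 - 3095/(-386) = -778/2137 - 3095*(-1/386) = -778/2137 + 3095/386 = 6313707/824882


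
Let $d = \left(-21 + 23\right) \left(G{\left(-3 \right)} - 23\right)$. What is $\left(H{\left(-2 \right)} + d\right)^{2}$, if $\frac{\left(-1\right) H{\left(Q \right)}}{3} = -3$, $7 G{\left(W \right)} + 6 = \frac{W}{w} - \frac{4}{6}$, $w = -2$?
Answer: $\frac{652864}{441} \approx 1480.4$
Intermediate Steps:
$G{\left(W \right)} = - \frac{20}{21} - \frac{W}{14}$ ($G{\left(W \right)} = - \frac{6}{7} + \frac{\frac{W}{-2} - \frac{4}{6}}{7} = - \frac{6}{7} + \frac{W \left(- \frac{1}{2}\right) - \frac{2}{3}}{7} = - \frac{6}{7} + \frac{- \frac{W}{2} - \frac{2}{3}}{7} = - \frac{6}{7} + \frac{- \frac{2}{3} - \frac{W}{2}}{7} = - \frac{6}{7} - \left(\frac{2}{21} + \frac{W}{14}\right) = - \frac{20}{21} - \frac{W}{14}$)
$H{\left(Q \right)} = 9$ ($H{\left(Q \right)} = \left(-3\right) \left(-3\right) = 9$)
$d = - \frac{997}{21}$ ($d = \left(-21 + 23\right) \left(\left(- \frac{20}{21} - - \frac{3}{14}\right) - 23\right) = 2 \left(\left(- \frac{20}{21} + \frac{3}{14}\right) - 23\right) = 2 \left(- \frac{31}{42} - 23\right) = 2 \left(- \frac{997}{42}\right) = - \frac{997}{21} \approx -47.476$)
$\left(H{\left(-2 \right)} + d\right)^{2} = \left(9 - \frac{997}{21}\right)^{2} = \left(- \frac{808}{21}\right)^{2} = \frac{652864}{441}$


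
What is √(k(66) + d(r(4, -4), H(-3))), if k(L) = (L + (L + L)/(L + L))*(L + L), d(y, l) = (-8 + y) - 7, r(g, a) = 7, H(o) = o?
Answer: 94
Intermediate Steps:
d(y, l) = -15 + y
k(L) = 2*L*(1 + L) (k(L) = (L + (2*L)/((2*L)))*(2*L) = (L + (2*L)*(1/(2*L)))*(2*L) = (L + 1)*(2*L) = (1 + L)*(2*L) = 2*L*(1 + L))
√(k(66) + d(r(4, -4), H(-3))) = √(2*66*(1 + 66) + (-15 + 7)) = √(2*66*67 - 8) = √(8844 - 8) = √8836 = 94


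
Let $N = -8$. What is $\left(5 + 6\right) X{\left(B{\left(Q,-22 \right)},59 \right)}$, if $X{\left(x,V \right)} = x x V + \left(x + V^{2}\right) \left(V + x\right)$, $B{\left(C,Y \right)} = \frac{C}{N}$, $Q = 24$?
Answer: $2148289$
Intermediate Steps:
$B{\left(C,Y \right)} = - \frac{C}{8}$ ($B{\left(C,Y \right)} = \frac{C}{-8} = C \left(- \frac{1}{8}\right) = - \frac{C}{8}$)
$X{\left(x,V \right)} = V x^{2} + \left(V + x\right) \left(x + V^{2}\right)$ ($X{\left(x,V \right)} = x^{2} V + \left(V + x\right) \left(x + V^{2}\right) = V x^{2} + \left(V + x\right) \left(x + V^{2}\right)$)
$\left(5 + 6\right) X{\left(B{\left(Q,-22 \right)},59 \right)} = \left(5 + 6\right) \left(59^{3} + \left(\left(- \frac{1}{8}\right) 24\right)^{2} + 59 \left(\left(- \frac{1}{8}\right) 24\right) + 59 \left(\left(- \frac{1}{8}\right) 24\right)^{2} + \left(- \frac{1}{8}\right) 24 \cdot 59^{2}\right) = 11 \left(205379 + \left(-3\right)^{2} + 59 \left(-3\right) + 59 \left(-3\right)^{2} - 10443\right) = 11 \left(205379 + 9 - 177 + 59 \cdot 9 - 10443\right) = 11 \left(205379 + 9 - 177 + 531 - 10443\right) = 11 \cdot 195299 = 2148289$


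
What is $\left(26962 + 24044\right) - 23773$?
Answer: $27233$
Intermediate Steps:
$\left(26962 + 24044\right) - 23773 = 51006 - 23773 = 27233$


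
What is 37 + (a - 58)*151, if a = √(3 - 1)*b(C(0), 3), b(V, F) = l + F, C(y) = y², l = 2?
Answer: -8721 + 755*√2 ≈ -7653.3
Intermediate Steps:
b(V, F) = 2 + F
a = 5*√2 (a = √(3 - 1)*(2 + 3) = √2*5 = 5*√2 ≈ 7.0711)
37 + (a - 58)*151 = 37 + (5*√2 - 58)*151 = 37 + (-58 + 5*√2)*151 = 37 + (-8758 + 755*√2) = -8721 + 755*√2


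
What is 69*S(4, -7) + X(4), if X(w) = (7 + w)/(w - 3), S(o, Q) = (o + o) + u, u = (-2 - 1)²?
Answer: 1184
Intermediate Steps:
u = 9 (u = (-3)² = 9)
S(o, Q) = 9 + 2*o (S(o, Q) = (o + o) + 9 = 2*o + 9 = 9 + 2*o)
X(w) = (7 + w)/(-3 + w)
69*S(4, -7) + X(4) = 69*(9 + 2*4) + (7 + 4)/(-3 + 4) = 69*(9 + 8) + 11/1 = 69*17 + 1*11 = 1173 + 11 = 1184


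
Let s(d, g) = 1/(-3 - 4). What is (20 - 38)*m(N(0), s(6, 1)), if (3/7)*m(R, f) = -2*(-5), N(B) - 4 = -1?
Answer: -420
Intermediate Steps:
N(B) = 3 (N(B) = 4 - 1 = 3)
s(d, g) = -⅐ (s(d, g) = 1/(-7) = -⅐)
m(R, f) = 70/3 (m(R, f) = 7*(-2*(-5))/3 = (7/3)*10 = 70/3)
(20 - 38)*m(N(0), s(6, 1)) = (20 - 38)*(70/3) = -18*70/3 = -420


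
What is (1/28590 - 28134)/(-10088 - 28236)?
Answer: 804351059/1095683160 ≈ 0.73411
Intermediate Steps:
(1/28590 - 28134)/(-10088 - 28236) = (1/28590 - 28134)/(-38324) = -804351059/28590*(-1/38324) = 804351059/1095683160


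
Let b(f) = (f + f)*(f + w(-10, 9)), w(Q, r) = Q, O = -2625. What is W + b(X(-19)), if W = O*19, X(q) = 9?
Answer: -49893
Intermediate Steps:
W = -49875 (W = -2625*19 = -49875)
b(f) = 2*f*(-10 + f) (b(f) = (f + f)*(f - 10) = (2*f)*(-10 + f) = 2*f*(-10 + f))
W + b(X(-19)) = -49875 + 2*9*(-10 + 9) = -49875 + 2*9*(-1) = -49875 - 18 = -49893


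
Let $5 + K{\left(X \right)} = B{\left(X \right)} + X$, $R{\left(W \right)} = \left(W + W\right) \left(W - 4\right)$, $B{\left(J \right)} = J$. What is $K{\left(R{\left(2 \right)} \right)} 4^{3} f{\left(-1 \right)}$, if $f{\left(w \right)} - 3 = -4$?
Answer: $1344$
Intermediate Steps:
$f{\left(w \right)} = -1$ ($f{\left(w \right)} = 3 - 4 = -1$)
$R{\left(W \right)} = 2 W \left(-4 + W\right)$
$K{\left(X \right)} = -5 + 2 X$ ($K{\left(X \right)} = -5 + \left(X + X\right) = -5 + 2 X$)
$K{\left(R{\left(2 \right)} \right)} 4^{3} f{\left(-1 \right)} = \left(-5 + 2 \cdot 2 \cdot 2 \left(-4 + 2\right)\right) 4^{3} \left(-1\right) = \left(-5 + 2 \cdot 2 \cdot 2 \left(-2\right)\right) 64 \left(-1\right) = \left(-5 + 2 \left(-8\right)\right) 64 \left(-1\right) = \left(-5 - 16\right) 64 \left(-1\right) = \left(-21\right) 64 \left(-1\right) = \left(-1344\right) \left(-1\right) = 1344$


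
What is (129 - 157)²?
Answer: 784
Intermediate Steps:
(129 - 157)² = (-28)² = 784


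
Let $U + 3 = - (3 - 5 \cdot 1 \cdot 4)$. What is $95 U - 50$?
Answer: $1280$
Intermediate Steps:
$U = 14$ ($U = -3 - \left(3 - 5 \cdot 1 \cdot 4\right) = -3 - \left(3 - 20\right) = -3 - -17 = -3 + 17 = 14$)
$95 U - 50 = 95 \cdot 14 - 50 = 1330 - 50 = 1280$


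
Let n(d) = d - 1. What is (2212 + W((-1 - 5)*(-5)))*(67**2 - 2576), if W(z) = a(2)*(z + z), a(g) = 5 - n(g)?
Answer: 4690676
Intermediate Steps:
n(d) = -1 + d
a(g) = 6 - g (a(g) = 5 - (-1 + g) = 5 + (1 - g) = 6 - g)
W(z) = 8*z (W(z) = (6 - 1*2)*(z + z) = (6 - 2)*(2*z) = 4*(2*z) = 8*z)
(2212 + W((-1 - 5)*(-5)))*(67**2 - 2576) = (2212 + 8*((-1 - 5)*(-5)))*(67**2 - 2576) = (2212 + 8*(-6*(-5)))*(4489 - 2576) = (2212 + 8*30)*1913 = (2212 + 240)*1913 = 2452*1913 = 4690676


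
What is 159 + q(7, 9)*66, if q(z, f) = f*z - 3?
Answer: 4119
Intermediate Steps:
q(z, f) = -3 + f*z
159 + q(7, 9)*66 = 159 + (-3 + 9*7)*66 = 159 + (-3 + 63)*66 = 159 + 60*66 = 159 + 3960 = 4119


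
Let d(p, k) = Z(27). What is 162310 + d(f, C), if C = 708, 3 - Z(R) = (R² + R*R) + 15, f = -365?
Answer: 160840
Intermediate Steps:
Z(R) = -12 - 2*R² (Z(R) = 3 - ((R² + R*R) + 15) = 3 - ((R² + R²) + 15) = 3 - (2*R² + 15) = 3 - (15 + 2*R²) = 3 + (-15 - 2*R²) = -12 - 2*R²)
d(p, k) = -1470 (d(p, k) = -12 - 2*27² = -12 - 2*729 = -12 - 1458 = -1470)
162310 + d(f, C) = 162310 - 1470 = 160840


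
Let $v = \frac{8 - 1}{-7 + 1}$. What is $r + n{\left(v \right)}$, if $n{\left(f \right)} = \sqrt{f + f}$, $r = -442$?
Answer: $-442 + \frac{i \sqrt{21}}{3} \approx -442.0 + 1.5275 i$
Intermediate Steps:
$v = - \frac{7}{6}$ ($v = \frac{7}{-6} = 7 \left(- \frac{1}{6}\right) = - \frac{7}{6} \approx -1.1667$)
$n{\left(f \right)} = \sqrt{2} \sqrt{f}$ ($n{\left(f \right)} = \sqrt{2 f} = \sqrt{2} \sqrt{f}$)
$r + n{\left(v \right)} = -442 + \sqrt{2} \sqrt{- \frac{7}{6}} = -442 + \sqrt{2} \frac{i \sqrt{42}}{6} = -442 + \frac{i \sqrt{21}}{3}$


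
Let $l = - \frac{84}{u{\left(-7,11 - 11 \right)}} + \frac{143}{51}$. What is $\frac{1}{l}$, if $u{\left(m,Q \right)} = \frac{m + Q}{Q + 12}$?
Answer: $\frac{51}{7487} \approx 0.0068118$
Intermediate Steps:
$u{\left(m,Q \right)} = \frac{Q + m}{12 + Q}$
$l = \frac{7487}{51}$ ($l = - \frac{84}{\frac{1}{12 + \left(11 - 11\right)} \left(\left(11 - 11\right) - 7\right)} + \frac{143}{51} = - \frac{84}{\frac{1}{12 + \left(11 - 11\right)} \left(\left(11 - 11\right) - 7\right)} + 143 \cdot \frac{1}{51} = - \frac{84}{\frac{1}{12 + 0} \left(0 - 7\right)} + \frac{143}{51} = - \frac{84}{\frac{1}{12} \left(-7\right)} + \frac{143}{51} = - \frac{84}{- \frac{7}{12}} + \frac{143}{51} = \left(-84\right) \left(- \frac{12}{7}\right) + \frac{143}{51} = 144 + \frac{143}{51} = \frac{7487}{51} \approx 146.8$)
$\frac{1}{l} = \frac{1}{\frac{7487}{51}} = \frac{51}{7487}$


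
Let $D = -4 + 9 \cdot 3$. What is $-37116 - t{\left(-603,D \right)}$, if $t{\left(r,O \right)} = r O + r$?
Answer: $-22644$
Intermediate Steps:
$D = 23$ ($D = -4 + 27 = 23$)
$t{\left(r,O \right)} = r + O r$ ($t{\left(r,O \right)} = O r + r = r + O r$)
$-37116 - t{\left(-603,D \right)} = -37116 - - 603 \left(1 + 23\right) = -37116 - \left(-603\right) 24 = -37116 - -14472 = -37116 + 14472 = -22644$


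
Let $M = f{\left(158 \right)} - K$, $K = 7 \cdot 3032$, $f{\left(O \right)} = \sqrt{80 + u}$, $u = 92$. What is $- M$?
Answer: $21224 - 2 \sqrt{43} \approx 21211.0$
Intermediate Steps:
$f{\left(O \right)} = 2 \sqrt{43}$ ($f{\left(O \right)} = \sqrt{80 + 92} = \sqrt{172} = 2 \sqrt{43}$)
$K = 21224$
$M = -21224 + 2 \sqrt{43}$ ($M = 2 \sqrt{43} - 21224 = -21224 + 2 \sqrt{43} \approx -21211.0$)
$- M = - (-21224 + 2 \sqrt{43}) = 21224 - 2 \sqrt{43}$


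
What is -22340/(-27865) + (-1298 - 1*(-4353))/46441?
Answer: 224523903/258815693 ≈ 0.86751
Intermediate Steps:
-22340/(-27865) + (-1298 - 1*(-4353))/46441 = -22340*(-1/27865) + (-1298 + 4353)*(1/46441) = 4468/5573 + 3055*(1/46441) = 4468/5573 + 3055/46441 = 224523903/258815693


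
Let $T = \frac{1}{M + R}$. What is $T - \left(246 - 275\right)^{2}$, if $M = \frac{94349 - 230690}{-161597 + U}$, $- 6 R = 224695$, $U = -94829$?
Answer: $- \frac{12113937215185}{14404205506} \approx -841.0$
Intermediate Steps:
$R = - \frac{224695}{6}$ ($R = \left(- \frac{1}{6}\right) 224695 = - \frac{224695}{6} \approx -37449.0$)
$M = \frac{136341}{256426}$ ($M = \frac{94349 - 230690}{-161597 - 94829} = - \frac{136341}{-256426} = \left(-136341\right) \left(- \frac{1}{256426}\right) = \frac{136341}{256426} \approx 0.5317$)
$T = - \frac{384639}{14404205506}$ ($T = \frac{1}{\frac{136341}{256426} - \frac{224695}{6}} = \frac{1}{- \frac{14404205506}{384639}} = - \frac{384639}{14404205506} \approx -2.6703 \cdot 10^{-5}$)
$T - \left(246 - 275\right)^{2} = - \frac{384639}{14404205506} - \left(246 - 275\right)^{2} = - \frac{384639}{14404205506} - \left(-29\right)^{2} = - \frac{384639}{14404205506} - 841 = - \frac{12113937215185}{14404205506}$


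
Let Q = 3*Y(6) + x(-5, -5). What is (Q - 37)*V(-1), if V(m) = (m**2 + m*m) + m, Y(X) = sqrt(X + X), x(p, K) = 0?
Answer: -37 + 6*sqrt(3) ≈ -26.608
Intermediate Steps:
Y(X) = sqrt(2)*sqrt(X) (Y(X) = sqrt(2*X) = sqrt(2)*sqrt(X))
V(m) = m + 2*m**2 (V(m) = (m**2 + m**2) + m = 2*m**2 + m = m + 2*m**2)
Q = 6*sqrt(3) (Q = 3*(sqrt(2)*sqrt(6)) + 0 = 3*(2*sqrt(3)) + 0 = 6*sqrt(3) + 0 = 6*sqrt(3) ≈ 10.392)
(Q - 37)*V(-1) = (6*sqrt(3) - 37)*(-(1 + 2*(-1))) = (-37 + 6*sqrt(3))*(-(1 - 2)) = (-37 + 6*sqrt(3))*(-1*(-1)) = (-37 + 6*sqrt(3))*1 = -37 + 6*sqrt(3)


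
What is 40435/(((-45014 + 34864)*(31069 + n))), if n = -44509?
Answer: 8087/27283200 ≈ 0.00029641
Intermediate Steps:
40435/(((-45014 + 34864)*(31069 + n))) = 40435/(((-45014 + 34864)*(31069 - 44509))) = 40435/((-10150*(-13440))) = 40435/136416000 = 40435*(1/136416000) = 8087/27283200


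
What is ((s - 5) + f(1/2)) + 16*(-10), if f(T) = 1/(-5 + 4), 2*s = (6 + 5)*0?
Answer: -166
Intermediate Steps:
s = 0 (s = ((6 + 5)*0)/2 = (11*0)/2 = (½)*0 = 0)
f(T) = -1 (f(T) = 1/(-1) = -1)
((s - 5) + f(1/2)) + 16*(-10) = ((0 - 5) - 1) + 16*(-10) = (-5 - 1) - 160 = -6 - 160 = -166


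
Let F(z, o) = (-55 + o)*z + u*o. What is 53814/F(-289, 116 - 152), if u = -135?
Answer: 53814/31159 ≈ 1.7271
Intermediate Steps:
F(z, o) = -135*o + z*(-55 + o) (F(z, o) = (-55 + o)*z - 135*o = z*(-55 + o) - 135*o = -135*o + z*(-55 + o))
53814/F(-289, 116 - 152) = 53814/(-135*(116 - 152) - 55*(-289) + (116 - 152)*(-289)) = 53814/(-135*(-36) + 15895 - 36*(-289)) = 53814/(4860 + 15895 + 10404) = 53814/31159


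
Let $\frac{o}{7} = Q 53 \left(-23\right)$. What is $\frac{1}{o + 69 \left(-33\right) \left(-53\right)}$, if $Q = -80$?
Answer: $\frac{1}{803321} \approx 1.2448 \cdot 10^{-6}$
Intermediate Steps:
$o = 682640$ ($o = 7 \left(-80\right) 53 \left(-23\right) = 7 \left(\left(-4240\right) \left(-23\right)\right) = 7 \cdot 97520 = 682640$)
$\frac{1}{o + 69 \left(-33\right) \left(-53\right)} = \frac{1}{682640 + 69 \left(-33\right) \left(-53\right)} = \frac{1}{682640 - -120681} = \frac{1}{682640 + 120681} = \frac{1}{803321}$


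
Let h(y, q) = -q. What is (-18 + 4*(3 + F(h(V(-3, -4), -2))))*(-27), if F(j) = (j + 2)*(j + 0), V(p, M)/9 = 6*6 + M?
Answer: -702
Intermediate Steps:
V(p, M) = 324 + 9*M (V(p, M) = 9*(6*6 + M) = 9*(36 + M) = 324 + 9*M)
F(j) = j*(2 + j) (F(j) = (2 + j)*j = j*(2 + j))
(-18 + 4*(3 + F(h(V(-3, -4), -2))))*(-27) = (-18 + 4*(3 + (-1*(-2))*(2 - 1*(-2))))*(-27) = (-18 + 4*(3 + 2*(2 + 2)))*(-27) = (-18 + 4*(3 + 2*4))*(-27) = (-18 + 4*(3 + 8))*(-27) = (-18 + 4*11)*(-27) = (-18 + 44)*(-27) = 26*(-27) = -702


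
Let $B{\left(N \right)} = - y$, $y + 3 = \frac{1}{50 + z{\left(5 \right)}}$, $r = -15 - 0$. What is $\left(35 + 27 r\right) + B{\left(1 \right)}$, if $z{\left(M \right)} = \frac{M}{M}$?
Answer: $- \frac{18718}{51} \approx -367.02$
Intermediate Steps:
$z{\left(M \right)} = 1$
$r = -15$ ($r = -15 + 0 = -15$)
$y = - \frac{152}{51}$ ($y = -3 + \frac{1}{50 + 1} = -3 + \frac{1}{51} = - \frac{152}{51} \approx -2.9804$)
$B{\left(N \right)} = \frac{152}{51}$ ($B{\left(N \right)} = \left(-1\right) \left(- \frac{152}{51}\right) = \frac{152}{51}$)
$\left(35 + 27 r\right) + B{\left(1 \right)} = \left(35 + 27 \left(-15\right)\right) + \frac{152}{51} = \left(35 - 405\right) + \frac{152}{51} = -370 + \frac{152}{51} = - \frac{18718}{51}$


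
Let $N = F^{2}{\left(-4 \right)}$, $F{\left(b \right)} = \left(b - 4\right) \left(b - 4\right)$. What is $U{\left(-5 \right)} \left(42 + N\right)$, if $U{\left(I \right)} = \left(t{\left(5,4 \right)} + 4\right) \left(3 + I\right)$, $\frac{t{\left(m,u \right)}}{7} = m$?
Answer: $-322764$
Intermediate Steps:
$F{\left(b \right)} = \left(-4 + b\right)^{2}$ ($F{\left(b \right)} = \left(-4 + b\right) \left(-4 + b\right) = \left(-4 + b\right)^{2}$)
$t{\left(m,u \right)} = 7 m$
$N = 4096$ ($N = \left(\left(-4 - 4\right)^{2}\right)^{2} = \left(\left(-8\right)^{2}\right)^{2} = 64^{2} = 4096$)
$U{\left(I \right)} = 117 + 39 I$ ($U{\left(I \right)} = \left(7 \cdot 5 + 4\right) \left(3 + I\right) = \left(35 + 4\right) \left(3 + I\right) = 39 \left(3 + I\right) = 117 + 39 I$)
$U{\left(-5 \right)} \left(42 + N\right) = \left(117 + 39 \left(-5\right)\right) \left(42 + 4096\right) = \left(117 - 195\right) 4138 = \left(-78\right) 4138 = -322764$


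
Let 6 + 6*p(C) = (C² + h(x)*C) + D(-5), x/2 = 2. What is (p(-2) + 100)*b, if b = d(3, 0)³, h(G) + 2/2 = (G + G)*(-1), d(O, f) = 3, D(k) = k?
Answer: 5499/2 ≈ 2749.5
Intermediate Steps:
x = 4 (x = 2*2 = 4)
h(G) = -1 - 2*G (h(G) = -1 + (G + G)*(-1) = -1 + (2*G)*(-1) = -1 - 2*G)
p(C) = -11/6 - 3*C/2 + C²/6 (p(C) = -1 + ((C² + (-1 - 2*4)*C) - 5)/6 = -1 + ((C² + (-1 - 8)*C) - 5)/6 = -1 + ((C² - 9*C) - 5)/6 = -1 + (-5 + C² - 9*C)/6 = -1 + (-⅚ - 3*C/2 + C²/6) = -11/6 - 3*C/2 + C²/6)
b = 27 (b = 3³ = 27)
(p(-2) + 100)*b = ((-11/6 - 3/2*(-2) + (⅙)*(-2)²) + 100)*27 = ((-11/6 + 3 + (⅙)*4) + 100)*27 = ((-11/6 + 3 + ⅔) + 100)*27 = (11/6 + 100)*27 = (611/6)*27 = 5499/2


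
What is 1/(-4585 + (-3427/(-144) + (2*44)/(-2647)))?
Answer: -381168/1738596683 ≈ -0.00021924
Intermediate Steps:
1/(-4585 + (-3427/(-144) + (2*44)/(-2647))) = 1/(-4585 + (-3427*(-1/144) + 88*(-1/2647))) = 1/(-4585 + (3427/144 - 88/2647)) = 1/(-4585 + 9058597/381168) = 1/(-1738596683/381168) = -381168/1738596683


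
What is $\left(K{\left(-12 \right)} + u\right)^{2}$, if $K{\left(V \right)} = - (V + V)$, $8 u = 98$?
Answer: $\frac{21025}{16} \approx 1314.1$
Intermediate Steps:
$u = \frac{49}{4}$ ($u = \frac{1}{8} \cdot 98 = \frac{49}{4} \approx 12.25$)
$K{\left(V \right)} = - 2 V$
$\left(K{\left(-12 \right)} + u\right)^{2} = \left(\left(-2\right) \left(-12\right) + \frac{49}{4}\right)^{2} = \left(24 + \frac{49}{4}\right)^{2} = \left(\frac{145}{4}\right)^{2} = \frac{21025}{16}$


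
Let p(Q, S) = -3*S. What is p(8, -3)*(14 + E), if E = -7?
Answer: 63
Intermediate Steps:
p(8, -3)*(14 + E) = (-3*(-3))*(14 - 7) = 9*7 = 63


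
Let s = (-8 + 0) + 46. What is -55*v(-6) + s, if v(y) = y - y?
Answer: 38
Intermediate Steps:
s = 38 (s = -8 + 46 = 38)
v(y) = 0
-55*v(-6) + s = -55*0 + 38 = 0 + 38 = 38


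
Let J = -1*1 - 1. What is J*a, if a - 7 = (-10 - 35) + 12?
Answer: 52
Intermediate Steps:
J = -2 (J = -1 - 1 = -2)
a = -26 (a = 7 + ((-10 - 35) + 12) = 7 + (-45 + 12) = 7 - 33 = -26)
J*a = -2*(-26) = 52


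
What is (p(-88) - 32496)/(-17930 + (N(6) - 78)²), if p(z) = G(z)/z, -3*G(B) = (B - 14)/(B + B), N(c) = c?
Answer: 251649007/98705024 ≈ 2.5495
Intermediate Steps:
G(B) = -(-14 + B)/(6*B) (G(B) = -(B - 14)/(3*(B + B)) = -(-14 + B)/(3*(2*B)) = -(-14 + B)*1/(2*B)/3 = -(-14 + B)/(6*B))
p(z) = (14 - z)/(6*z²) (p(z) = ((14 - z)/(6*z))/z = (14 - z)/(6*z²))
(p(-88) - 32496)/(-17930 + (N(6) - 78)²) = ((⅙)*(14 - 1*(-88))/(-88)² - 32496)/(-17930 + (6 - 78)²) = ((⅙)*(1/7744)*(14 + 88) - 32496)/(-17930 + (-72)²) = ((⅙)*(1/7744)*102 - 32496)/(-17930 + 5184) = (17/7744 - 32496)/(-12746) = -251649007/7744*(-1/12746) = 251649007/98705024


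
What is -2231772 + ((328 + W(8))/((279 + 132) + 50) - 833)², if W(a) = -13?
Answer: -327074262008/212521 ≈ -1.5390e+6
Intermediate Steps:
-2231772 + ((328 + W(8))/((279 + 132) + 50) - 833)² = -2231772 + ((328 - 13)/((279 + 132) + 50) - 833)² = -2231772 + (315/(411 + 50) - 833)² = -2231772 + (315/461 - 833)² = -2231772 + (-383698/461)² = -2231772 + 147224155204/212521 = -327074262008/212521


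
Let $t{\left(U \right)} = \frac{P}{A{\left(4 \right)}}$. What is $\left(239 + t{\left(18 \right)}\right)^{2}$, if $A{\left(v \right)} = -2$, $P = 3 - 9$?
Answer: $58564$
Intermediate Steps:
$P = -6$ ($P = 3 - 9 = -6$)
$t{\left(U \right)} = 3$ ($t{\left(U \right)} = - \frac{6}{-2} = \left(-6\right) \left(- \frac{1}{2}\right) = 3$)
$\left(239 + t{\left(18 \right)}\right)^{2} = \left(239 + 3\right)^{2} = 242^{2} = 58564$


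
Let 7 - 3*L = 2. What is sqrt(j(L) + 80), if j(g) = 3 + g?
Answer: sqrt(762)/3 ≈ 9.2014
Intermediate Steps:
L = 5/3 (L = 7/3 - 1/3*2 = 7/3 - 2/3 = 5/3 ≈ 1.6667)
sqrt(j(L) + 80) = sqrt((3 + 5/3) + 80) = sqrt(14/3 + 80) = sqrt(254/3) = sqrt(762)/3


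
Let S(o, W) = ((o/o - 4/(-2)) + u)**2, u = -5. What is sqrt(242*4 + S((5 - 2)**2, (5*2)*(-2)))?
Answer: 18*sqrt(3) ≈ 31.177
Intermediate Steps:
S(o, W) = 4 (S(o, W) = ((o/o - 4/(-2)) - 5)**2 = ((1 - 4*(-1/2)) - 5)**2 = ((1 + 2) - 5)**2 = (3 - 5)**2 = (-2)**2 = 4)
sqrt(242*4 + S((5 - 2)**2, (5*2)*(-2))) = sqrt(242*4 + 4) = sqrt(968 + 4) = sqrt(972) = 18*sqrt(3)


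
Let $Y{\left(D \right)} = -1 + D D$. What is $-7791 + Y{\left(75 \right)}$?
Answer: $-2167$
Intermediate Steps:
$Y{\left(D \right)} = -1 + D^{2}$
$-7791 + Y{\left(75 \right)} = -7791 - \left(1 - 75^{2}\right) = -7791 + \left(-1 + 5625\right) = -7791 + 5624 = -2167$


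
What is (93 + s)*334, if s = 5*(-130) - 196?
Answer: -251502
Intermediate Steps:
s = -846 (s = -650 - 196 = -846)
(93 + s)*334 = (93 - 846)*334 = -753*334 = -251502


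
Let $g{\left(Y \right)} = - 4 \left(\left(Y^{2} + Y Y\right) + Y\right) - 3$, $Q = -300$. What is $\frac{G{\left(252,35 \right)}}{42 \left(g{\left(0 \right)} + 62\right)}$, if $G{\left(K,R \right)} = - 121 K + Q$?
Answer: $- \frac{5132}{413} \approx -12.426$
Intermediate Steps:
$G{\left(K,R \right)} = -300 - 121 K$ ($G{\left(K,R \right)} = - 121 K - 300 = -300 - 121 K$)
$g{\left(Y \right)} = -3 - 8 Y^{2} - 4 Y$ ($g{\left(Y \right)} = - 4 \left(\left(Y^{2} + Y^{2}\right) + Y\right) - 3 = - 4 \left(2 Y^{2} + Y\right) - 3 = - 4 \left(Y + 2 Y^{2}\right) - 3 = \left(- 8 Y^{2} - 4 Y\right) - 3 = -3 - 8 Y^{2} - 4 Y$)
$\frac{G{\left(252,35 \right)}}{42 \left(g{\left(0 \right)} + 62\right)} = \frac{-300 - 30492}{42 \left(\left(-3 - 8 \cdot 0^{2} - 0\right) + 62\right)} = \frac{-300 - 30492}{42 \left(\left(-3 - 0 + 0\right) + 62\right)} = - \frac{30792}{42 \left(\left(-3 + 0 + 0\right) + 62\right)} = - \frac{30792}{42 \left(-3 + 62\right)} = - \frac{30792}{42 \cdot 59} = - \frac{30792}{2478} = \left(-30792\right) \frac{1}{2478} = - \frac{5132}{413}$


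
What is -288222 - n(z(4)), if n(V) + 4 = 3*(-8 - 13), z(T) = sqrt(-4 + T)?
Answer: -288155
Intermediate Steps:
n(V) = -67 (n(V) = -4 + 3*(-8 - 13) = -4 + 3*(-21) = -4 - 63 = -67)
-288222 - n(z(4)) = -288222 - 1*(-67) = -288222 + 67 = -288155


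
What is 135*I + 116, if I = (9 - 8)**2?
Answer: 251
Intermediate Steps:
I = 1 (I = 1**2 = 1)
135*I + 116 = 135*1 + 116 = 135 + 116 = 251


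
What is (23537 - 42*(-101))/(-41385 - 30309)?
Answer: -27779/71694 ≈ -0.38747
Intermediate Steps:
(23537 - 42*(-101))/(-41385 - 30309) = (23537 + 4242)/(-71694) = 27779*(-1/71694) = -27779/71694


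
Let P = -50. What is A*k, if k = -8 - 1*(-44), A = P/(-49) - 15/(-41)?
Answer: 100260/2009 ≈ 49.905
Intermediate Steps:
A = 2785/2009 (A = -50/(-49) - 15/(-41) = -50*(-1/49) - 15*(-1/41) = 50/49 + 15/41 = 2785/2009 ≈ 1.3863)
k = 36 (k = -8 + 44 = 36)
A*k = (2785/2009)*36 = 100260/2009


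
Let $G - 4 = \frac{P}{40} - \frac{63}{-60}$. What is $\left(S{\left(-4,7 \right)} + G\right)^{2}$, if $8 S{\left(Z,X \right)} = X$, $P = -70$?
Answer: $\frac{27889}{1600} \approx 17.431$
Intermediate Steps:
$S{\left(Z,X \right)} = \frac{X}{8}$
$G = \frac{33}{10}$ ($G = 4 - \left(- \frac{21}{20} + \frac{7}{4}\right) = 4 - \frac{7}{10} = \frac{33}{10} \approx 3.3$)
$\left(S{\left(-4,7 \right)} + G\right)^{2} = \left(\frac{1}{8} \cdot 7 + \frac{33}{10}\right)^{2} = \left(\frac{7}{8} + \frac{33}{10}\right)^{2} = \left(\frac{167}{40}\right)^{2} = \frac{27889}{1600}$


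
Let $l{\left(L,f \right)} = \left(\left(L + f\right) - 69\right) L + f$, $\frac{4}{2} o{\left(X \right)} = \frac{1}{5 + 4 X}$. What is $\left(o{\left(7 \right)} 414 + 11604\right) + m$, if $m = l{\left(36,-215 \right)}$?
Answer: $\frac{27140}{11} \approx 2467.3$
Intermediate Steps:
$o{\left(X \right)} = \frac{1}{2 \left(5 + 4 X\right)}$
$l{\left(L,f \right)} = f + L \left(-69 + L + f\right)$ ($l{\left(L,f \right)} = \left(-69 + L + f\right) L + f = L \left(-69 + L + f\right) + f = f + L \left(-69 + L + f\right)$)
$m = -9143$ ($m = -215 + 36^{2} - 2484 + 36 \left(-215\right) = -215 + 1296 - 2484 - 7740 = -9143$)
$\left(o{\left(7 \right)} 414 + 11604\right) + m = \left(\frac{1}{2 \left(5 + 4 \cdot 7\right)} 414 + 11604\right) - 9143 = \left(\frac{1}{2 \left(5 + 28\right)} 414 + 11604\right) - 9143 = \left(\frac{1}{2 \cdot 33} \cdot 414 + 11604\right) - 9143 = \left(\frac{1}{2} \cdot \frac{1}{33} \cdot 414 + 11604\right) - 9143 = \left(\frac{1}{66} \cdot 414 + 11604\right) - 9143 = \left(\frac{69}{11} + 11604\right) - 9143 = \frac{127713}{11} - 9143 = \frac{27140}{11}$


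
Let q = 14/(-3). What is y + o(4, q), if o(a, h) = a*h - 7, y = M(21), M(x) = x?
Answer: -14/3 ≈ -4.6667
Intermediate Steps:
y = 21
q = -14/3 (q = 14*(-⅓) = -14/3 ≈ -4.6667)
o(a, h) = -7 + a*h
y + o(4, q) = 21 + (-7 + 4*(-14/3)) = 21 + (-7 - 56/3) = 21 - 77/3 = -14/3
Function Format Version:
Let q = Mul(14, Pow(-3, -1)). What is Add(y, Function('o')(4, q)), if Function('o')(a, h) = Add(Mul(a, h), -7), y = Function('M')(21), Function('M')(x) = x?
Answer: Rational(-14, 3) ≈ -4.6667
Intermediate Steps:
y = 21
q = Rational(-14, 3) (q = Mul(14, Rational(-1, 3)) = Rational(-14, 3) ≈ -4.6667)
Function('o')(a, h) = Add(-7, Mul(a, h))
Add(y, Function('o')(4, q)) = Add(21, Add(-7, Mul(4, Rational(-14, 3)))) = Add(21, Add(-7, Rational(-56, 3))) = Add(21, Rational(-77, 3)) = Rational(-14, 3)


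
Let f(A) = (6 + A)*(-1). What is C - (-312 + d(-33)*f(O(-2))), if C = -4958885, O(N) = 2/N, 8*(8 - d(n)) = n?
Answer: -39668099/8 ≈ -4.9585e+6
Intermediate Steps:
d(n) = 8 - n/8
f(A) = -6 - A
C - (-312 + d(-33)*f(O(-2))) = -4958885 - (-312 + (8 - ⅛*(-33))*(-6 - 2/(-2))) = -4958885 - (-312 + (8 + 33/8)*(-6 - 2*(-1)/2)) = -4958885 - (-312 + 97*(-6 - 1*(-1))/8) = -4958885 - (-312 + 97*(-6 + 1)/8) = -4958885 - (-312 + (97/8)*(-5)) = -4958885 - (-312 - 485/8) = -4958885 - 1*(-2981/8) = -4958885 + 2981/8 = -39668099/8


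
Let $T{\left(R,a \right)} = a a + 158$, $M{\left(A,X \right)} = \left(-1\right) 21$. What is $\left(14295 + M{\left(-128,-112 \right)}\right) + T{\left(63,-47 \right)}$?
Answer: $16641$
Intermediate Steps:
$M{\left(A,X \right)} = -21$
$T{\left(R,a \right)} = 158 + a^{2}$ ($T{\left(R,a \right)} = a^{2} + 158 = 158 + a^{2}$)
$\left(14295 + M{\left(-128,-112 \right)}\right) + T{\left(63,-47 \right)} = \left(14295 - 21\right) + \left(158 + \left(-47\right)^{2}\right) = 14274 + \left(158 + 2209\right) = 14274 + 2367 = 16641$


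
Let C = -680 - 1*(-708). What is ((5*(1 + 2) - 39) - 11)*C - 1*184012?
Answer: -184992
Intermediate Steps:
C = 28 (C = -680 + 708 = 28)
((5*(1 + 2) - 39) - 11)*C - 1*184012 = ((5*(1 + 2) - 39) - 11)*28 - 1*184012 = ((5*3 - 39) - 11)*28 - 184012 = ((15 - 39) - 11)*28 - 184012 = (-24 - 11)*28 - 184012 = -35*28 - 184012 = -980 - 184012 = -184992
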